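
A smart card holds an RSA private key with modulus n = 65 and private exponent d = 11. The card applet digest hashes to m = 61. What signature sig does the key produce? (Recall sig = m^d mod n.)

16

Squares mod 65: m^1≡61, m^2≡16, m^4≡61, m^8≡16
11 = 8 + 2 + 1, so m^11 ≡ 16·16·61 ≡ 16 (mod 65)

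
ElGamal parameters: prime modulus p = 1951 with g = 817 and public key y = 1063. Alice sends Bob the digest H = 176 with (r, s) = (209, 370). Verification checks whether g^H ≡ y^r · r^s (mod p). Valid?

no

Left side g^H mod p:
817^2 = 667489 ≡ 247
817^4 ≡ 247^2 = 61009 ≡ 528
817^8 ≡ 528^2 = 278784 ≡ 1742
817^16 ≡ 1742^2 = 3034564 ≡ 759
817^32 ≡ 759^2 = 576081 ≡ 536
817^64 ≡ 536^2 = 287296 ≡ 499
817^128 ≡ 499^2 = 249001 ≡ 1224
176 = 128 + 32 + 16, so 817^176 ≡ 1224·536·759 ≡ 797 (mod 1951)
Right side y^r · r^s mod p:
1063^2 = 1129969 ≡ 340
1063^4 ≡ 340^2 = 115600 ≡ 491
1063^8 ≡ 491^2 = 241081 ≡ 1108
1063^16 ≡ 1108^2 = 1227664 ≡ 485
1063^32 ≡ 485^2 = 235225 ≡ 1105
1063^64 ≡ 1105^2 = 1221025 ≡ 1650
1063^128 ≡ 1650^2 = 2722500 ≡ 855
209 = 128 + 64 + 16 + 1, so 1063^209 ≡ 855·1650·485·1063 ≡ 1063 (mod 1951)
209^2 = 43681 ≡ 759
209^4 ≡ 759^2 = 576081 ≡ 536
209^8 ≡ 536^2 = 287296 ≡ 499
209^16 ≡ 499^2 = 249001 ≡ 1224
209^32 ≡ 1224^2 = 1498176 ≡ 1759
209^64 ≡ 1759^2 = 3094081 ≡ 1746
209^128 ≡ 1746^2 = 3048516 ≡ 1054
209^256 ≡ 1054^2 = 1110916 ≡ 797
370 = 256 + 64 + 32 + 16 + 2, so 209^370 ≡ 797·1746·1759·1224·759 ≡ 1127 (mod 1951)
1063·1127 = 1198001 ≡ 87 (mod 1951)
797 ≠ 87, so verification fails.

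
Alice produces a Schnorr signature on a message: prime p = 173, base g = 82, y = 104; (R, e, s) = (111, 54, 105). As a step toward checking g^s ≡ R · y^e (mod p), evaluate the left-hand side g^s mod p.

59

82^2 = 6724 ≡ 150
82^4 ≡ 150^2 = 22500 ≡ 10
82^8 ≡ 10^2 = 100
82^16 ≡ 100^2 = 10000 ≡ 139
82^32 ≡ 139^2 = 19321 ≡ 118
82^64 ≡ 118^2 = 13924 ≡ 84
105 = 64 + 32 + 8 + 1, so 82^105 ≡ 84·118·100·82 ≡ 59 (mod 173)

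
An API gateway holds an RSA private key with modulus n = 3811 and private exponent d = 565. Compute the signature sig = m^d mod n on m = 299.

3408

m^565 mod 3811 = 3408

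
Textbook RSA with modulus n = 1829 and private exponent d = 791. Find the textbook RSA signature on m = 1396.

m^2 ≡ 1396^2 = 1948816 ≡ 931
m^4 ≡ 931^2 = 866761 ≡ 1644
m^8 ≡ 1644^2 = 2702736 ≡ 1303
m^16 ≡ 1303^2 = 1697809 ≡ 497
m^32 ≡ 497^2 = 247009 ≡ 94
m^64 ≡ 94^2 = 8836 ≡ 1520
m^128 ≡ 1520^2 = 2310400 ≡ 373
m^256 ≡ 373^2 = 139129 ≡ 125
m^512 ≡ 125^2 = 15625 ≡ 993
791 = 512 + 256 + 16 + 4 + 2 + 1, so m^791 ≡ 993·125·497·1644·931·1396 ≡ 1706 (mod 1829)

1706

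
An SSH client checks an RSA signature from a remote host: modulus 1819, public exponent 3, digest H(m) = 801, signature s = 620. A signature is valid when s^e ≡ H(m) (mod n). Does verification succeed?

passes

s^2 ≡ 620^2 = 384400 ≡ 591
3 = 2 + 1, so s^3 ≡ 591·620 ≡ 801 (mod 1819)
s^3 mod 1819 = 801 matches H(m).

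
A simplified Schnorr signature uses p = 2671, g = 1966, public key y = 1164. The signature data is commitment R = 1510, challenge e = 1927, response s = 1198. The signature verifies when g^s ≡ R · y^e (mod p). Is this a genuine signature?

g^s mod p:
Squares mod 2671: 1966^1≡1966, 1966^2≡219, 1966^4≡2554, 1966^8≡334, 1966^16≡2045, 1966^32≡1910, 1966^64≡2185, 1966^128≡1148, 1966^256≡1101, 1966^512≡2238, 1966^1024≡519
1198 = 1024 + 128 + 32 + 8 + 4 + 2, so 1966^1198 ≡ 519·1148·1910·334·2554·219 ≡ 2275 (mod 2671)
R · y^e mod p:
Squares mod 2671: 1164^1≡1164, 1164^2≡699, 1164^4≡2479, 1164^8≡2141, 1164^16≡445, 1164^32≡371, 1164^64≡1420, 1164^128≡2466, 1164^256≡1960, 1164^512≡702, 1164^1024≡1340
1927 = 1024 + 512 + 256 + 128 + 4 + 2 + 1, so 1164^1927 ≡ 1340·702·1960·2466·2479·699·1164 ≡ 2133 (mod 2671)
1510·2133 = 3220830 ≡ 2275 (mod 2671)
2275 ≡ 2275 (mod 2671); signature holds.

genuine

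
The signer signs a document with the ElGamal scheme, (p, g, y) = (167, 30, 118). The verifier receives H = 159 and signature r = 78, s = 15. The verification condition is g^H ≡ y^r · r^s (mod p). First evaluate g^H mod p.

30^2 = 900 ≡ 65
30^4 ≡ 65^2 = 4225 ≡ 50
30^8 ≡ 50^2 = 2500 ≡ 162
30^16 ≡ 162^2 = 26244 ≡ 25
30^32 ≡ 25^2 = 625 ≡ 124
30^64 ≡ 124^2 = 15376 ≡ 12
30^128 ≡ 12^2 = 144
159 = 128 + 16 + 8 + 4 + 2 + 1, so 30^159 ≡ 144·25·162·50·65·30 ≡ 161 (mod 167)

161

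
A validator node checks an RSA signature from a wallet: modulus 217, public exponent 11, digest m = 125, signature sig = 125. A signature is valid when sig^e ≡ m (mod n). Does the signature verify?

Squares mod 217: sig^1≡125, sig^2≡1, sig^4≡1, sig^8≡1
11 = 8 + 2 + 1, so sig^11 ≡ 1·1·125 ≡ 125 (mod 217)
Since 125 equals the digest 125, verification succeeds.

verifies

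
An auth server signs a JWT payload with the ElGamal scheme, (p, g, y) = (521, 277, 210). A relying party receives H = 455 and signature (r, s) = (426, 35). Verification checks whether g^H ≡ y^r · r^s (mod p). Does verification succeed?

fails

Left side g^H mod p:
277^2 = 76729 ≡ 142
277^4 ≡ 142^2 = 20164 ≡ 366
277^8 ≡ 366^2 = 133956 ≡ 59
277^16 ≡ 59^2 = 3481 ≡ 355
277^32 ≡ 355^2 = 126025 ≡ 464
277^64 ≡ 464^2 = 215296 ≡ 123
277^128 ≡ 123^2 = 15129 ≡ 20
277^256 ≡ 20^2 = 400
455 = 256 + 128 + 64 + 4 + 2 + 1, so 277^455 ≡ 400·20·123·366·142·277 ≡ 43 (mod 521)
Right side y^r · r^s mod p:
210^2 = 44100 ≡ 336
210^4 ≡ 336^2 = 112896 ≡ 360
210^8 ≡ 360^2 = 129600 ≡ 392
210^16 ≡ 392^2 = 153664 ≡ 490
210^32 ≡ 490^2 = 240100 ≡ 440
210^64 ≡ 440^2 = 193600 ≡ 309
210^128 ≡ 309^2 = 95481 ≡ 138
210^256 ≡ 138^2 = 19044 ≡ 288
426 = 256 + 128 + 32 + 8 + 2, so 210^426 ≡ 288·138·440·392·336 ≡ 505 (mod 521)
426^2 = 181476 ≡ 168
426^4 ≡ 168^2 = 28224 ≡ 90
426^8 ≡ 90^2 = 8100 ≡ 285
426^16 ≡ 285^2 = 81225 ≡ 470
426^32 ≡ 470^2 = 220900 ≡ 517
35 = 32 + 2 + 1, so 426^35 ≡ 517·168·426 ≡ 278 (mod 521)
505·278 = 140390 ≡ 241 (mod 521)
43 ≠ 241, so verification fails.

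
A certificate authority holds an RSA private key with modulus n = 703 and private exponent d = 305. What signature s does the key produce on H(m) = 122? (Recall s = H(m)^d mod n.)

582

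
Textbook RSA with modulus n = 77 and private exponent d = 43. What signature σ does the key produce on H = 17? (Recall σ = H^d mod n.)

H^2 ≡ 17^2 = 289 ≡ 58
H^4 ≡ 58^2 = 3364 ≡ 53
H^8 ≡ 53^2 = 2809 ≡ 37
H^16 ≡ 37^2 = 1369 ≡ 60
H^32 ≡ 60^2 = 3600 ≡ 58
43 = 32 + 8 + 2 + 1, so H^43 ≡ 58·37·58·17 ≡ 73 (mod 77)

73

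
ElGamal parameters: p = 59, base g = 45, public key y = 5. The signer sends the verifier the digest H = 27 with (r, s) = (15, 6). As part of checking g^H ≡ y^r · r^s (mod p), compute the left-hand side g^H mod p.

28

45^2 = 2025 ≡ 19
45^4 ≡ 19^2 = 361 ≡ 7
45^8 ≡ 7^2 = 49
45^16 ≡ 49^2 = 2401 ≡ 41
27 = 16 + 8 + 2 + 1, so 45^27 ≡ 41·49·19·45 ≡ 28 (mod 59)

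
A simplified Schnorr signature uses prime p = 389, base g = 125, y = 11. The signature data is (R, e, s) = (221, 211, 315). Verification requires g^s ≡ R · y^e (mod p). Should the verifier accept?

accept

g^s mod p:
125^2 = 15625 ≡ 65
125^4 ≡ 65^2 = 4225 ≡ 335
125^8 ≡ 335^2 = 112225 ≡ 193
125^16 ≡ 193^2 = 37249 ≡ 294
125^32 ≡ 294^2 = 86436 ≡ 78
125^64 ≡ 78^2 = 6084 ≡ 249
125^128 ≡ 249^2 = 62001 ≡ 150
125^256 ≡ 150^2 = 22500 ≡ 327
315 = 256 + 32 + 16 + 8 + 2 + 1, so 125^315 ≡ 327·78·294·193·65·125 ≡ 337 (mod 389)
R · y^e mod p:
11^2 = 121
11^4 ≡ 121^2 = 14641 ≡ 248
11^8 ≡ 248^2 = 61504 ≡ 42
11^16 ≡ 42^2 = 1764 ≡ 208
11^32 ≡ 208^2 = 43264 ≡ 85
11^64 ≡ 85^2 = 7225 ≡ 223
11^128 ≡ 223^2 = 49729 ≡ 326
211 = 128 + 64 + 16 + 2 + 1, so 11^211 ≡ 326·223·208·121·11 ≡ 343 (mod 389)
221·343 = 75803 ≡ 337 (mod 389)
337 ≡ 337 (mod 389); signature holds.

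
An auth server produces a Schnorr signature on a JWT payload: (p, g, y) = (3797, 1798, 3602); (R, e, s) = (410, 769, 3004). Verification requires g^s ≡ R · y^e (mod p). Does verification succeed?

g^s mod p:
Squares mod 3797: 1798^1≡1798, 1798^2≡1557, 1798^4≡1763, 1798^8≡2223, 1798^16≡1832, 1798^32≡3473, 1798^64≡2457, 1798^128≡3416, 1798^256≡875, 1798^512≡2428, 1798^1024≡2240, 1798^2048≡1763
3004 = 2048 + 512 + 256 + 128 + 32 + 16 + 8 + 4, so 1798^3004 ≡ 1763·2428·875·3416·3473·1832·2223·1763 ≡ 55 (mod 3797)
R · y^e mod p:
Squares mod 3797: 3602^1≡3602, 3602^2≡55, 3602^4≡3025, 3602^8≡3652, 3602^16≡2040, 3602^32≡88, 3602^64≡150, 3602^128≡3515, 3602^256≡3584, 3602^512≡3602
769 = 512 + 256 + 1, so 3602^769 ≡ 3602·3584·3602 ≡ 3473 (mod 3797)
410·3473 = 1423930 ≡ 55 (mod 3797)
55 ≡ 55 (mod 3797); signature holds.

passes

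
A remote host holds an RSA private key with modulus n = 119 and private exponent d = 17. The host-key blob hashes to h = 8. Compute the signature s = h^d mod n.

h^2 ≡ 8^2 = 64
h^4 ≡ 64^2 = 4096 ≡ 50
h^8 ≡ 50^2 = 2500 ≡ 1
h^16 ≡ 1^2 = 1
17 = 16 + 1, so h^17 ≡ 1·8 ≡ 8 (mod 119)

8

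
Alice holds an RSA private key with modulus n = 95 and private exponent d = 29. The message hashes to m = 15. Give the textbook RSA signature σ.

60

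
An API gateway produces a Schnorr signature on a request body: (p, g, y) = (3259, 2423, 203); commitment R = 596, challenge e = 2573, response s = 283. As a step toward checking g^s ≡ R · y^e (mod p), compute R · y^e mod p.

1195

203^2 = 41209 ≡ 2101
203^4 ≡ 2101^2 = 4414201 ≡ 1515
203^8 ≡ 1515^2 = 2295225 ≡ 889
203^16 ≡ 889^2 = 790321 ≡ 1643
203^32 ≡ 1643^2 = 2699449 ≡ 997
203^64 ≡ 997^2 = 994009 ≡ 14
203^128 ≡ 14^2 = 196
203^256 ≡ 196^2 = 38416 ≡ 2567
203^512 ≡ 2567^2 = 6589489 ≡ 3050
203^1024 ≡ 3050^2 = 9302500 ≡ 1314
203^2048 ≡ 1314^2 = 1726596 ≡ 2585
2573 = 2048 + 512 + 8 + 4 + 1, so 203^2573 ≡ 2585·3050·889·1515·203 ≡ 2490 (mod 3259)
R · y^e ≡ 596·2490 = 1484040 ≡ 1195 (mod 3259)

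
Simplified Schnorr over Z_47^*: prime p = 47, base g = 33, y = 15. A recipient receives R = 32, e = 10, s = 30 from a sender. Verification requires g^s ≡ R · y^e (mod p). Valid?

no

g^s mod p:
33^2 = 1089 ≡ 8
33^4 ≡ 8^2 = 64 ≡ 17
33^8 ≡ 17^2 = 289 ≡ 7
33^16 ≡ 7^2 = 49 ≡ 2
30 = 16 + 8 + 4 + 2, so 33^30 ≡ 2·7·17·8 ≡ 24 (mod 47)
R · y^e mod p:
15^2 = 225 ≡ 37
15^4 ≡ 37^2 = 1369 ≡ 6
15^8 ≡ 6^2 = 36
10 = 8 + 2, so 15^10 ≡ 36·37 ≡ 16 (mod 47)
32·16 = 512 ≡ 42 (mod 47)
24 ≠ 42; the check fails.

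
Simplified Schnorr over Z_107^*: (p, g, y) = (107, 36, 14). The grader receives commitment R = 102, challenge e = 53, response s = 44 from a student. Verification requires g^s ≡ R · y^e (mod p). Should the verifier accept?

g^s mod p:
36^2 = 1296 ≡ 12
36^4 ≡ 12^2 = 144 ≡ 37
36^8 ≡ 37^2 = 1369 ≡ 85
36^16 ≡ 85^2 = 7225 ≡ 56
36^32 ≡ 56^2 = 3136 ≡ 33
44 = 32 + 8 + 4, so 36^44 ≡ 33·85·37 ≡ 102 (mod 107)
R · y^e mod p:
14^2 = 196 ≡ 89
14^4 ≡ 89^2 = 7921 ≡ 3
14^8 ≡ 3^2 = 9
14^16 ≡ 9^2 = 81
14^32 ≡ 81^2 = 6561 ≡ 34
53 = 32 + 16 + 4 + 1, so 14^53 ≡ 34·81·3·14 ≡ 1 (mod 107)
102·1 = 102 ≡ 102 (mod 107)
102 ≡ 102 (mod 107); signature holds.

accept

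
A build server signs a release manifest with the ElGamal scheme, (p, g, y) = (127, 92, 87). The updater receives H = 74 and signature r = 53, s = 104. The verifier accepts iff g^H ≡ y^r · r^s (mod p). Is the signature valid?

invalid

Left side g^H mod p:
92^2 = 8464 ≡ 82
92^4 ≡ 82^2 = 6724 ≡ 120
92^8 ≡ 120^2 = 14400 ≡ 49
92^16 ≡ 49^2 = 2401 ≡ 115
92^32 ≡ 115^2 = 13225 ≡ 17
92^64 ≡ 17^2 = 289 ≡ 35
74 = 64 + 8 + 2, so 92^74 ≡ 35·49·82 ≡ 41 (mod 127)
Right side y^r · r^s mod p:
87^2 = 7569 ≡ 76
87^4 ≡ 76^2 = 5776 ≡ 61
87^8 ≡ 61^2 = 3721 ≡ 38
87^16 ≡ 38^2 = 1444 ≡ 47
87^32 ≡ 47^2 = 2209 ≡ 50
53 = 32 + 16 + 4 + 1, so 87^53 ≡ 50·47·61·87 ≡ 50 (mod 127)
53^2 = 2809 ≡ 15
53^4 ≡ 15^2 = 225 ≡ 98
53^8 ≡ 98^2 = 9604 ≡ 79
53^16 ≡ 79^2 = 6241 ≡ 18
53^32 ≡ 18^2 = 324 ≡ 70
53^64 ≡ 70^2 = 4900 ≡ 74
104 = 64 + 32 + 8, so 53^104 ≡ 74·70·79 ≡ 26 (mod 127)
50·26 = 1300 ≡ 30 (mod 127)
41 ≠ 30, so verification fails.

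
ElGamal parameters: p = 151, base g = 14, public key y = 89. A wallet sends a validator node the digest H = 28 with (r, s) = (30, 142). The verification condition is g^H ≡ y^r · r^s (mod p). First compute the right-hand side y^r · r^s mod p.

74

89^2 = 7921 ≡ 69
89^4 ≡ 69^2 = 4761 ≡ 80
89^8 ≡ 80^2 = 6400 ≡ 58
89^16 ≡ 58^2 = 3364 ≡ 42
30 = 16 + 8 + 4 + 2, so 89^30 ≡ 42·58·80·69 ≡ 19 (mod 151)
30^2 = 900 ≡ 145
30^4 ≡ 145^2 = 21025 ≡ 36
30^8 ≡ 36^2 = 1296 ≡ 88
30^16 ≡ 88^2 = 7744 ≡ 43
30^32 ≡ 43^2 = 1849 ≡ 37
30^64 ≡ 37^2 = 1369 ≡ 10
30^128 ≡ 10^2 = 100
142 = 128 + 8 + 4 + 2, so 30^142 ≡ 100·88·36·145 ≡ 139 (mod 151)
y^r · r^s ≡ 19·139 = 2641 ≡ 74 (mod 151)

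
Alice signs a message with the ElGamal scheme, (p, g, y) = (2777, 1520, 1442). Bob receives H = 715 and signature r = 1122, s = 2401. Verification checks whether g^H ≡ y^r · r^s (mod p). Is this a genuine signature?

genuine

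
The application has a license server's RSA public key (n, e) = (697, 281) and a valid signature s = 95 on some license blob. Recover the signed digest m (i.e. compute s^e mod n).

177

s^2 ≡ 95^2 = 9025 ≡ 661
s^4 ≡ 661^2 = 436921 ≡ 599
s^8 ≡ 599^2 = 358801 ≡ 543
s^16 ≡ 543^2 = 294849 ≡ 18
s^32 ≡ 18^2 = 324
s^64 ≡ 324^2 = 104976 ≡ 426
s^128 ≡ 426^2 = 181476 ≡ 256
s^256 ≡ 256^2 = 65536 ≡ 18
281 = 256 + 16 + 8 + 1, so s^281 ≡ 18·18·543·95 ≡ 177 (mod 697)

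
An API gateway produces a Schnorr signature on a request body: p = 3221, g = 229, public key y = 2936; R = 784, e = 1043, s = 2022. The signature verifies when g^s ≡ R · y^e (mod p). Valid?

no

g^s mod p:
Squares mod 3221: 229^1≡229, 229^2≡905, 229^4≡891, 229^8≡1515, 229^16≡1873, 229^32≡460, 229^64≡2235, 229^128≡2675, 229^256≡1784, 229^512≡308, 229^1024≡1455
2022 = 1024 + 512 + 256 + 128 + 64 + 32 + 4 + 2, so 229^2022 ≡ 1455·308·1784·2675·2235·460·891·905 ≡ 1989 (mod 3221)
R · y^e mod p:
Squares mod 3221: 2936^1≡2936, 2936^2≡700, 2936^4≡408, 2936^8≡2193, 2936^16≡296, 2936^32≡649, 2936^64≡2471, 2936^128≡2046, 2936^256≡2037, 2936^512≡721, 2936^1024≡1260
1043 = 1024 + 16 + 2 + 1, so 2936^1043 ≡ 1260·296·700·2936 ≡ 1951 (mod 3221)
784·1951 = 1529584 ≡ 2830 (mod 3221)
1989 ≠ 2830; the check fails.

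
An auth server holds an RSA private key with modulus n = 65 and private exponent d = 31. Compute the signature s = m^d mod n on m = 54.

24

m^2 ≡ 54^2 = 2916 ≡ 56
m^4 ≡ 56^2 = 3136 ≡ 16
m^8 ≡ 16^2 = 256 ≡ 61
m^16 ≡ 61^2 = 3721 ≡ 16
31 = 16 + 8 + 4 + 2 + 1, so m^31 ≡ 16·61·16·56·54 ≡ 24 (mod 65)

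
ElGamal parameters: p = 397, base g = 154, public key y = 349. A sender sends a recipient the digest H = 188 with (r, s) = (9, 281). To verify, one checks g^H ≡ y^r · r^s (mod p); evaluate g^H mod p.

374

Squares mod 397: 154^1≡154, 154^2≡293, 154^4≡97, 154^8≡278, 154^16≡266, 154^32≡90, 154^64≡160, 154^128≡192
188 = 128 + 32 + 16 + 8 + 4, so 154^188 ≡ 192·90·266·278·97 ≡ 374 (mod 397)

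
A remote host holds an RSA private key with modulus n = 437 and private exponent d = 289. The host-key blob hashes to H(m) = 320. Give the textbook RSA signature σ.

Squares mod 437: (H(m))^1≡320, (H(m))^2≡142, (H(m))^4≡62, (H(m))^8≡348, (H(m))^16≡55, (H(m))^32≡403, (H(m))^64≡282, (H(m))^128≡427, (H(m))^256≡100
289 = 256 + 32 + 1, so (H(m))^289 ≡ 100·403·320 ≡ 130 (mod 437)

130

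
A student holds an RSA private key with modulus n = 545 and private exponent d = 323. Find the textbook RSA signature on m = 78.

m^2 ≡ 78^2 = 6084 ≡ 89
m^4 ≡ 89^2 = 7921 ≡ 291
m^8 ≡ 291^2 = 84681 ≡ 206
m^16 ≡ 206^2 = 42436 ≡ 471
m^32 ≡ 471^2 = 221841 ≡ 26
m^64 ≡ 26^2 = 676 ≡ 131
m^128 ≡ 131^2 = 17161 ≡ 266
m^256 ≡ 266^2 = 70756 ≡ 451
323 = 256 + 64 + 2 + 1, so m^323 ≡ 451·131·89·78 ≡ 7 (mod 545)

7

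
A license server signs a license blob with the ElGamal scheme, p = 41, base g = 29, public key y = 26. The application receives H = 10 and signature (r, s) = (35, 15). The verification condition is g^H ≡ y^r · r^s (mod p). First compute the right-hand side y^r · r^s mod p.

9

26^2 = 676 ≡ 20
26^4 ≡ 20^2 = 400 ≡ 31
26^8 ≡ 31^2 = 961 ≡ 18
26^16 ≡ 18^2 = 324 ≡ 37
26^32 ≡ 37^2 = 1369 ≡ 16
35 = 32 + 2 + 1, so 26^35 ≡ 16·20·26 ≡ 38 (mod 41)
35^2 = 1225 ≡ 36
35^4 ≡ 36^2 = 1296 ≡ 25
35^8 ≡ 25^2 = 625 ≡ 10
15 = 8 + 4 + 2 + 1, so 35^15 ≡ 10·25·36·35 ≡ 38 (mod 41)
y^r · r^s ≡ 38·38 = 1444 ≡ 9 (mod 41)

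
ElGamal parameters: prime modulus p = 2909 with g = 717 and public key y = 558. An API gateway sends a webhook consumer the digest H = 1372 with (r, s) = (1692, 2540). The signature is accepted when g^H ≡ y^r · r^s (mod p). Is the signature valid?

invalid

Left side g^H mod p:
717^2 = 514089 ≡ 2105
717^4 ≡ 2105^2 = 4431025 ≡ 618
717^8 ≡ 618^2 = 381924 ≡ 845
717^16 ≡ 845^2 = 714025 ≡ 1320
717^32 ≡ 1320^2 = 1742400 ≡ 2818
717^64 ≡ 2818^2 = 7941124 ≡ 2463
717^128 ≡ 2463^2 = 6066369 ≡ 1104
717^256 ≡ 1104^2 = 1218816 ≡ 2854
717^512 ≡ 2854^2 = 8145316 ≡ 116
717^1024 ≡ 116^2 = 13456 ≡ 1820
1372 = 1024 + 256 + 64 + 16 + 8 + 4, so 717^1372 ≡ 1820·2854·2463·1320·845·618 ≡ 214 (mod 2909)
Right side y^r · r^s mod p:
558^2 = 311364 ≡ 101
558^4 ≡ 101^2 = 10201 ≡ 1474
558^8 ≡ 1474^2 = 2172676 ≡ 2562
558^16 ≡ 2562^2 = 6563844 ≡ 1140
558^32 ≡ 1140^2 = 1299600 ≡ 2186
558^64 ≡ 2186^2 = 4778596 ≡ 2018
558^128 ≡ 2018^2 = 4072324 ≡ 2633
558^256 ≡ 2633^2 = 6932689 ≡ 542
558^512 ≡ 542^2 = 293764 ≡ 2864
558^1024 ≡ 2864^2 = 8202496 ≡ 2025
1692 = 1024 + 512 + 128 + 16 + 8 + 4, so 558^1692 ≡ 2025·2864·2633·1140·2562·1474 ≡ 1187 (mod 2909)
1692^2 = 2862864 ≡ 408
1692^4 ≡ 408^2 = 166464 ≡ 651
1692^8 ≡ 651^2 = 423801 ≡ 1996
1692^16 ≡ 1996^2 = 3984016 ≡ 1595
1692^32 ≡ 1595^2 = 2544025 ≡ 1559
1692^64 ≡ 1559^2 = 2430481 ≡ 1466
1692^128 ≡ 1466^2 = 2149156 ≡ 2314
1692^256 ≡ 2314^2 = 5354596 ≡ 2036
1692^512 ≡ 2036^2 = 4145296 ≡ 2880
1692^1024 ≡ 2880^2 = 8294400 ≡ 841
1692^2048 ≡ 841^2 = 707281 ≡ 394
2540 = 2048 + 256 + 128 + 64 + 32 + 8 + 4, so 1692^2540 ≡ 394·2036·2314·1466·1559·1996·651 ≡ 726 (mod 2909)
1187·726 = 861762 ≡ 698 (mod 2909)
214 ≠ 698, so verification fails.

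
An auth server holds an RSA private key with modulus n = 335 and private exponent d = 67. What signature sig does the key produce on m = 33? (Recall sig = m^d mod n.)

167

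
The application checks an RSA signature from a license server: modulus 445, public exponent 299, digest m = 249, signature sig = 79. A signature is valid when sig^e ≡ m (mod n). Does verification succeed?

passes

sig^2 ≡ 79^2 = 6241 ≡ 11
sig^4 ≡ 11^2 = 121
sig^8 ≡ 121^2 = 14641 ≡ 401
sig^16 ≡ 401^2 = 160801 ≡ 156
sig^32 ≡ 156^2 = 24336 ≡ 306
sig^64 ≡ 306^2 = 93636 ≡ 186
sig^128 ≡ 186^2 = 34596 ≡ 331
sig^256 ≡ 331^2 = 109561 ≡ 91
299 = 256 + 32 + 8 + 2 + 1, so sig^299 ≡ 91·306·401·11·79 ≡ 249 (mod 445)
249 = m, so the signature checks out.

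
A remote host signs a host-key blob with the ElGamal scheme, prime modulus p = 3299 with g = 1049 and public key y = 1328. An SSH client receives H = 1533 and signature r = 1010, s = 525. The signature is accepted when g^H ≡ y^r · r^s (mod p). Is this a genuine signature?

genuine

Left side g^H mod p:
Squares mod 3299: 1049^1≡1049, 1049^2≡1834, 1049^4≡1875, 1049^8≡2190, 1049^16≡2653, 1049^32≡1642, 1049^64≡881, 1049^128≡896, 1049^256≡1159, 1049^512≡588, 1049^1024≡2648
1533 = 1024 + 256 + 128 + 64 + 32 + 16 + 8 + 4 + 1, so 1049^1533 ≡ 2648·1159·896·881·1642·2653·2190·1875·1049 ≡ 2764 (mod 3299)
Right side y^r · r^s mod p:
Squares mod 3299: 1328^1≡1328, 1328^2≡1918, 1328^4≡339, 1328^8≡2755, 1328^16≡2325, 1328^32≡1863, 1328^64≡221, 1328^128≡2655, 1328^256≡2361, 1328^512≡2310
1010 = 512 + 256 + 128 + 64 + 32 + 16 + 2, so 1328^1010 ≡ 2310·2361·2655·221·1863·2325·1918 ≡ 3258 (mod 3299)
Squares mod 3299: 1010^1≡1010, 1010^2≡709, 1010^4≡1233, 1010^8≡2749, 1010^16≡2291, 1010^32≡3271, 1010^64≡784, 1010^128≡1042, 1010^256≡393, 1010^512≡2695
525 = 512 + 8 + 4 + 1, so 1010^525 ≡ 2695·2749·1233·1010 ≡ 1220 (mod 3299)
3258·1220 = 3974760 ≡ 2764 (mod 3299)
2764 ≡ 2764 (mod 3299), so the signature is genuine.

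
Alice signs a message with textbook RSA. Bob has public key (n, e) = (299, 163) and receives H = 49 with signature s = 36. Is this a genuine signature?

genuine

s^163 mod 299 = 49
49 = H, so the signature checks out.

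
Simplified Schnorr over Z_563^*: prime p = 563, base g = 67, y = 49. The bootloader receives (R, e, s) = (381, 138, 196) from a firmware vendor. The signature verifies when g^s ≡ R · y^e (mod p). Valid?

g^s mod p:
67^2 = 4489 ≡ 548
67^4 ≡ 548^2 = 300304 ≡ 225
67^8 ≡ 225^2 = 50625 ≡ 518
67^16 ≡ 518^2 = 268324 ≡ 336
67^32 ≡ 336^2 = 112896 ≡ 296
67^64 ≡ 296^2 = 87616 ≡ 351
67^128 ≡ 351^2 = 123201 ≡ 467
196 = 128 + 64 + 4, so 67^196 ≡ 467·351·225 ≡ 321 (mod 563)
R · y^e mod p:
49^2 = 2401 ≡ 149
49^4 ≡ 149^2 = 22201 ≡ 244
49^8 ≡ 244^2 = 59536 ≡ 421
49^16 ≡ 421^2 = 177241 ≡ 459
49^32 ≡ 459^2 = 210681 ≡ 119
49^64 ≡ 119^2 = 14161 ≡ 86
49^128 ≡ 86^2 = 7396 ≡ 77
138 = 128 + 8 + 2, so 49^138 ≡ 77·421·149 ≡ 156 (mod 563)
381·156 = 59436 ≡ 321 (mod 563)
321 ≡ 321 (mod 563); signature holds.

yes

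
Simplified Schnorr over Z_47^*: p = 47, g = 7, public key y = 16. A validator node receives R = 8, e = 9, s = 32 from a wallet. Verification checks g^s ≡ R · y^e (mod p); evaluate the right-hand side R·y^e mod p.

18

16^2 = 256 ≡ 21
16^4 ≡ 21^2 = 441 ≡ 18
16^8 ≡ 18^2 = 324 ≡ 42
9 = 8 + 1, so 16^9 ≡ 42·16 ≡ 14 (mod 47)
R · y^e ≡ 8·14 = 112 ≡ 18 (mod 47)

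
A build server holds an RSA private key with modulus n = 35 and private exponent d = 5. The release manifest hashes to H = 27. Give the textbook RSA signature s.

27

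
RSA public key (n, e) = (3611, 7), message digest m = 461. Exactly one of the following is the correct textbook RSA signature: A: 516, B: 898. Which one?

Candidate A: Squares mod 3611: 516^1≡516, 516^2≡2653, 516^4≡570; 7 = 4 + 2 + 1, so 516^7 ≡ 570·2653·516 ≡ 2981 (mod 3611)
Candidate B: Squares mod 3611: 898^1≡898, 898^2≡1151, 898^4≡3175; 7 = 4 + 2 + 1, so 898^7 ≡ 3175·1151·898 ≡ 461 (mod 3611)
  → matches m = 461

B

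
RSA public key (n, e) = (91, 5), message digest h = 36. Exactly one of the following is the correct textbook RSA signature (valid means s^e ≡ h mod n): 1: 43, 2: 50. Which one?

1

Candidate 1: 43^2 = 1849 ≡ 29; 43^4 ≡ 29^2 = 841 ≡ 22; 5 = 4 + 1, so 43^5 ≡ 22·43 ≡ 36 (mod 91)
  → matches h = 36
Candidate 2: 50^2 = 2500 ≡ 43; 50^4 ≡ 43^2 = 1849 ≡ 29; 5 = 4 + 1, so 50^5 ≡ 29·50 ≡ 85 (mod 91)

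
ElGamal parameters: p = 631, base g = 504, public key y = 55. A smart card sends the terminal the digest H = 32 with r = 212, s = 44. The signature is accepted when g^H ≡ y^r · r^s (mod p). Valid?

Left side g^H mod p:
504^2 = 254016 ≡ 354
504^4 ≡ 354^2 = 125316 ≡ 378
504^8 ≡ 378^2 = 142884 ≡ 278
504^16 ≡ 278^2 = 77284 ≡ 302
504^32 ≡ 302^2 = 91204 ≡ 340
Right side y^r · r^s mod p:
55^2 = 3025 ≡ 501
55^4 ≡ 501^2 = 251001 ≡ 494
55^8 ≡ 494^2 = 244036 ≡ 470
55^16 ≡ 470^2 = 220900 ≡ 50
55^32 ≡ 50^2 = 2500 ≡ 607
55^64 ≡ 607^2 = 368449 ≡ 576
55^128 ≡ 576^2 = 331776 ≡ 501
212 = 128 + 64 + 16 + 4, so 55^212 ≡ 501·576·50·494 ≡ 89 (mod 631)
212^2 = 44944 ≡ 143
212^4 ≡ 143^2 = 20449 ≡ 257
212^8 ≡ 257^2 = 66049 ≡ 425
212^16 ≡ 425^2 = 180625 ≡ 159
212^32 ≡ 159^2 = 25281 ≡ 41
44 = 32 + 8 + 4, so 212^44 ≡ 41·425·257 ≡ 18 (mod 631)
89·18 = 1602 ≡ 340 (mod 631)
340 ≡ 340 (mod 631), so the signature is genuine.

yes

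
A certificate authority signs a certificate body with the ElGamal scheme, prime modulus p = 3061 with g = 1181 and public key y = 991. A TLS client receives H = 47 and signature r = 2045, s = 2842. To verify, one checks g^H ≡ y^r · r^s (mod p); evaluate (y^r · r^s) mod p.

Squares mod 3061: 991^1≡991, 991^2≡2561, 991^4≡2059, 991^8≡3057, 991^16≡16, 991^32≡256, 991^64≡1255, 991^128≡1671, 991^256≡609, 991^512≡500, 991^1024≡2059
2045 = 1024 + 512 + 256 + 128 + 64 + 32 + 16 + 8 + 4 + 1, so 991^2045 ≡ 2059·500·609·1671·1255·256·16·3057·2059·991 ≡ 1843 (mod 3061)
Squares mod 3061: 2045^1≡2045, 2045^2≡699, 2045^4≡1902, 2045^8≡2563, 2045^16≡63, 2045^32≡908, 2045^64≡1055, 2045^128≡1882, 2045^256≡347, 2045^512≡1030, 2045^1024≡1794, 2045^2048≡1325
2842 = 2048 + 512 + 256 + 16 + 8 + 2, so 2045^2842 ≡ 1325·1030·347·63·2563·699 ≡ 977 (mod 3061)
y^r · r^s ≡ 1843·977 = 1800611 ≡ 743 (mod 3061)

743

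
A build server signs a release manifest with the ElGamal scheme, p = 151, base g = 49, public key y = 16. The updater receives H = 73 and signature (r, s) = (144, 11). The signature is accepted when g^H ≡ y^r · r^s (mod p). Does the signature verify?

Left side g^H mod p:
Squares mod 151: 49^1≡49, 49^2≡136, 49^4≡74, 49^8≡40, 49^16≡90, 49^32≡97, 49^64≡47
73 = 64 + 8 + 1, so 49^73 ≡ 47·40·49 ≡ 10 (mod 151)
Right side y^r · r^s mod p:
Squares mod 151: 16^1≡16, 16^2≡105, 16^4≡2, 16^8≡4, 16^16≡16, 16^32≡105, 16^64≡2, 16^128≡4
144 = 128 + 16, so 16^144 ≡ 4·16 ≡ 64 (mod 151)
Squares mod 151: 144^1≡144, 144^2≡49, 144^4≡136, 144^8≡74
11 = 8 + 2 + 1, so 144^11 ≡ 74·49·144 ≡ 137 (mod 151)
64·137 = 8768 ≡ 10 (mod 151)
10 ≡ 10 (mod 151), so the signature is genuine.

verifies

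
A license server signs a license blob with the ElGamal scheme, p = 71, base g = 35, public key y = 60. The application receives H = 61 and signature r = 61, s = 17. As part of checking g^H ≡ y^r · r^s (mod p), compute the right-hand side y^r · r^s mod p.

56

Squares mod 71: 60^1≡60, 60^2≡50, 60^4≡15, 60^8≡12, 60^16≡2, 60^32≡4
61 = 32 + 16 + 8 + 4 + 1, so 60^61 ≡ 4·2·12·15·60 ≡ 64 (mod 71)
Squares mod 71: 61^1≡61, 61^2≡29, 61^4≡60, 61^8≡50, 61^16≡15
17 = 16 + 1, so 61^17 ≡ 15·61 ≡ 63 (mod 71)
y^r · r^s ≡ 64·63 = 4032 ≡ 56 (mod 71)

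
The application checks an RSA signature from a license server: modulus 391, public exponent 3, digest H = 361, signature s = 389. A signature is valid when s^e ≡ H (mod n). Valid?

Squares mod 391: s^1≡389, s^2≡4
3 = 2 + 1, so s^3 ≡ 4·389 ≡ 383 (mod 391)
383 ≠ 361, so verification fails.

no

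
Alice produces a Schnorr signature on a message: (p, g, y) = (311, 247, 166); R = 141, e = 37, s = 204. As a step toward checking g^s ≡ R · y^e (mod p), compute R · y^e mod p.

150

166^2 = 27556 ≡ 188
166^4 ≡ 188^2 = 35344 ≡ 201
166^8 ≡ 201^2 = 40401 ≡ 282
166^16 ≡ 282^2 = 79524 ≡ 219
166^32 ≡ 219^2 = 47961 ≡ 67
37 = 32 + 4 + 1, so 166^37 ≡ 67·201·166 ≡ 54 (mod 311)
R · y^e ≡ 141·54 = 7614 ≡ 150 (mod 311)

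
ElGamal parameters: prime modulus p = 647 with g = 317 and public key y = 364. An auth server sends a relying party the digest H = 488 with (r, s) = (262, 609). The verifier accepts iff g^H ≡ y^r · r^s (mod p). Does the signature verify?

Left side g^H mod p:
317^2 = 100489 ≡ 204
317^4 ≡ 204^2 = 41616 ≡ 208
317^8 ≡ 208^2 = 43264 ≡ 562
317^16 ≡ 562^2 = 315844 ≡ 108
317^32 ≡ 108^2 = 11664 ≡ 18
317^64 ≡ 18^2 = 324
317^128 ≡ 324^2 = 104976 ≡ 162
317^256 ≡ 162^2 = 26244 ≡ 364
488 = 256 + 128 + 64 + 32 + 8, so 317^488 ≡ 364·162·324·18·562 ≡ 261 (mod 647)
Right side y^r · r^s mod p:
364^2 = 132496 ≡ 508
364^4 ≡ 508^2 = 258064 ≡ 558
364^8 ≡ 558^2 = 311364 ≡ 157
364^16 ≡ 157^2 = 24649 ≡ 63
364^32 ≡ 63^2 = 3969 ≡ 87
364^64 ≡ 87^2 = 7569 ≡ 452
364^128 ≡ 452^2 = 204304 ≡ 499
364^256 ≡ 499^2 = 249001 ≡ 553
262 = 256 + 4 + 2, so 364^262 ≡ 553·558·508 ≡ 432 (mod 647)
262^2 = 68644 ≡ 62
262^4 ≡ 62^2 = 3844 ≡ 609
262^8 ≡ 609^2 = 370881 ≡ 150
262^16 ≡ 150^2 = 22500 ≡ 502
262^32 ≡ 502^2 = 252004 ≡ 321
262^64 ≡ 321^2 = 103041 ≡ 168
262^128 ≡ 168^2 = 28224 ≡ 403
262^256 ≡ 403^2 = 162409 ≡ 12
262^512 ≡ 12^2 = 144
609 = 512 + 64 + 32 + 1, so 262^609 ≡ 144·168·321·262 ≡ 564 (mod 647)
432·564 = 243648 ≡ 376 (mod 647)
261 ≠ 376, so verification fails.

does not verify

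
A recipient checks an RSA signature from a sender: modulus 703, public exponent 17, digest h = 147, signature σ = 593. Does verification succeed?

σ^2 ≡ 593^2 = 351649 ≡ 149
σ^4 ≡ 149^2 = 22201 ≡ 408
σ^8 ≡ 408^2 = 166464 ≡ 556
σ^16 ≡ 556^2 = 309136 ≡ 519
17 = 16 + 1, so σ^17 ≡ 519·593 ≡ 556 (mod 703)
σ^17 mod 703 = 556, but h = 147.

fails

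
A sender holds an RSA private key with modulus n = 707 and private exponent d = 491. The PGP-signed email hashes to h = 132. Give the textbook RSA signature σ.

h^2 ≡ 132^2 = 17424 ≡ 456
h^4 ≡ 456^2 = 207936 ≡ 78
h^8 ≡ 78^2 = 6084 ≡ 428
h^16 ≡ 428^2 = 183184 ≡ 71
h^32 ≡ 71^2 = 5041 ≡ 92
h^64 ≡ 92^2 = 8464 ≡ 687
h^128 ≡ 687^2 = 471969 ≡ 400
h^256 ≡ 400^2 = 160000 ≡ 218
491 = 256 + 128 + 64 + 32 + 8 + 2 + 1, so h^491 ≡ 218·400·687·92·428·456·132 ≡ 475 (mod 707)

475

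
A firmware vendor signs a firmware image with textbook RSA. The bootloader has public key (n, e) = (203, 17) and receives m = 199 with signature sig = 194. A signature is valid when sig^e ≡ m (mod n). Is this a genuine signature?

genuine

sig^17 mod 203 = 199
sig^17 mod 203 = 199 matches m.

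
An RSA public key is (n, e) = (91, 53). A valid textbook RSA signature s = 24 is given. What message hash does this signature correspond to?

s^2 ≡ 24^2 = 576 ≡ 30
s^4 ≡ 30^2 = 900 ≡ 81
s^8 ≡ 81^2 = 6561 ≡ 9
s^16 ≡ 9^2 = 81
s^32 ≡ 81^2 = 6561 ≡ 9
53 = 32 + 16 + 4 + 1, so s^53 ≡ 9·81·81·24 ≡ 33 (mod 91)

33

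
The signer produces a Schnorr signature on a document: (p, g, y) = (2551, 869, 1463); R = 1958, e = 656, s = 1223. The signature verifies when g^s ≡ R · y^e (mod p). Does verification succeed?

g^s mod p:
869^2 = 755161 ≡ 65
869^4 ≡ 65^2 = 4225 ≡ 1674
869^8 ≡ 1674^2 = 2802276 ≡ 1278
869^16 ≡ 1278^2 = 1633284 ≡ 644
869^32 ≡ 644^2 = 414736 ≡ 1474
869^64 ≡ 1474^2 = 2172676 ≡ 1775
869^128 ≡ 1775^2 = 3150625 ≡ 140
869^256 ≡ 140^2 = 19600 ≡ 1743
869^512 ≡ 1743^2 = 3038049 ≡ 2359
869^1024 ≡ 2359^2 = 5564881 ≡ 1150
1223 = 1024 + 128 + 64 + 4 + 2 + 1, so 869^1223 ≡ 1150·140·1775·1674·65·869 ≡ 2060 (mod 2551)
R · y^e mod p:
1463^2 = 2140369 ≡ 80
1463^4 ≡ 80^2 = 6400 ≡ 1298
1463^8 ≡ 1298^2 = 1684804 ≡ 1144
1463^16 ≡ 1144^2 = 1308736 ≡ 73
1463^32 ≡ 73^2 = 5329 ≡ 227
1463^64 ≡ 227^2 = 51529 ≡ 509
1463^128 ≡ 509^2 = 259081 ≡ 1430
1463^256 ≡ 1430^2 = 2044900 ≡ 1549
1463^512 ≡ 1549^2 = 2399401 ≡ 1461
656 = 512 + 128 + 16, so 1463^656 ≡ 1461·1430·73 ≡ 2255 (mod 2551)
1958·2255 = 4415290 ≡ 2060 (mod 2551)
2060 ≡ 2060 (mod 2551); signature holds.

passes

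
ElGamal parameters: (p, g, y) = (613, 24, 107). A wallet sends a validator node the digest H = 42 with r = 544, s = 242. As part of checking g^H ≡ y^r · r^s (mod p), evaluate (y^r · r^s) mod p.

393

107^2 = 11449 ≡ 415
107^4 ≡ 415^2 = 172225 ≡ 585
107^8 ≡ 585^2 = 342225 ≡ 171
107^16 ≡ 171^2 = 29241 ≡ 430
107^32 ≡ 430^2 = 184900 ≡ 387
107^64 ≡ 387^2 = 149769 ≡ 197
107^128 ≡ 197^2 = 38809 ≡ 190
107^256 ≡ 190^2 = 36100 ≡ 546
107^512 ≡ 546^2 = 298116 ≡ 198
544 = 512 + 32, so 107^544 ≡ 198·387 ≡ 1 (mod 613)
544^2 = 295936 ≡ 470
544^4 ≡ 470^2 = 220900 ≡ 220
544^8 ≡ 220^2 = 48400 ≡ 586
544^16 ≡ 586^2 = 343396 ≡ 116
544^32 ≡ 116^2 = 13456 ≡ 583
544^64 ≡ 583^2 = 339889 ≡ 287
544^128 ≡ 287^2 = 82369 ≡ 227
242 = 128 + 64 + 32 + 16 + 2, so 544^242 ≡ 227·287·583·116·470 ≡ 393 (mod 613)
y^r · r^s ≡ 1·393 = 393 ≡ 393 (mod 613)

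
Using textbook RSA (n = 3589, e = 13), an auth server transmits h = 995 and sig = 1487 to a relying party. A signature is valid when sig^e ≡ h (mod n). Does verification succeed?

passes

Squares mod 3589: sig^1≡1487, sig^2≡345, sig^4≡588, sig^8≡1200
13 = 8 + 4 + 1, so sig^13 ≡ 1200·588·1487 ≡ 995 (mod 3589)
995 = h, so the signature checks out.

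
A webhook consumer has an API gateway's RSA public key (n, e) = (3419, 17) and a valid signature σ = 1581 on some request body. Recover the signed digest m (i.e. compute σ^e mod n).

2166

Squares mod 3419: σ^1≡1581, σ^2≡272, σ^4≡2185, σ^8≡1301, σ^16≡196
17 = 16 + 1, so σ^17 ≡ 196·1581 ≡ 2166 (mod 3419)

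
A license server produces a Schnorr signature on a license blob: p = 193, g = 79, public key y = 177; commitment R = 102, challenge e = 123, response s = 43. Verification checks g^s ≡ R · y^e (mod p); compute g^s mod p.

53

79^2 = 6241 ≡ 65
79^4 ≡ 65^2 = 4225 ≡ 172
79^8 ≡ 172^2 = 29584 ≡ 55
79^16 ≡ 55^2 = 3025 ≡ 130
79^32 ≡ 130^2 = 16900 ≡ 109
43 = 32 + 8 + 2 + 1, so 79^43 ≡ 109·55·65·79 ≡ 53 (mod 193)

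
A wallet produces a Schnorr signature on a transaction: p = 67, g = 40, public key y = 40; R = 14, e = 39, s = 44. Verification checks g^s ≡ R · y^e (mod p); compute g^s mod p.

1

Squares mod 67: 40^1≡40, 40^2≡59, 40^4≡64, 40^8≡9, 40^16≡14, 40^32≡62
44 = 32 + 8 + 4, so 40^44 ≡ 62·9·64 ≡ 1 (mod 67)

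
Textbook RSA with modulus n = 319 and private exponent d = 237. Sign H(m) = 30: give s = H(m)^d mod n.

(H(m))^2 ≡ 30^2 = 900 ≡ 262
(H(m))^4 ≡ 262^2 = 68644 ≡ 59
(H(m))^8 ≡ 59^2 = 3481 ≡ 291
(H(m))^16 ≡ 291^2 = 84681 ≡ 146
(H(m))^32 ≡ 146^2 = 21316 ≡ 262
(H(m))^64 ≡ 262^2 = 68644 ≡ 59
(H(m))^128 ≡ 59^2 = 3481 ≡ 291
237 = 128 + 64 + 32 + 8 + 4 + 1, so (H(m))^237 ≡ 291·59·262·291·59·30 ≡ 233 (mod 319)

233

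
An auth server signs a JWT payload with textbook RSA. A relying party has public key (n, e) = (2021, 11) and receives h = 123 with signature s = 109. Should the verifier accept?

reject

s^2 ≡ 109^2 = 11881 ≡ 1776
s^4 ≡ 1776^2 = 3154176 ≡ 1416
s^8 ≡ 1416^2 = 2005056 ≡ 224
11 = 8 + 2 + 1, so s^11 ≡ 224·1776·109 ≡ 240 (mod 2021)
The recovered value 240 does not match the digest 123.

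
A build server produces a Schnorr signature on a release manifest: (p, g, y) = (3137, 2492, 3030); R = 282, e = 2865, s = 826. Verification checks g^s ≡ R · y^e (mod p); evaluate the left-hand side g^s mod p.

2492^2 = 6210064 ≡ 1941
2492^4 ≡ 1941^2 = 3767481 ≡ 3081
2492^8 ≡ 3081^2 = 9492561 ≡ 3136
2492^16 ≡ 3136^2 = 9834496 ≡ 1
2492^32 ≡ 1^2 = 1
2492^64 ≡ 1^2 = 1
2492^128 ≡ 1^2 = 1
2492^256 ≡ 1^2 = 1
2492^512 ≡ 1^2 = 1
826 = 512 + 256 + 32 + 16 + 8 + 2, so 2492^826 ≡ 1·1·1·1·3136·1941 ≡ 1196 (mod 3137)

1196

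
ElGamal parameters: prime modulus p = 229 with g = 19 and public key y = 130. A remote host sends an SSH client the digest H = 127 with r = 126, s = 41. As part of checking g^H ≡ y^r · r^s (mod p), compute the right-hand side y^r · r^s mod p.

173

130^2 = 16900 ≡ 183
130^4 ≡ 183^2 = 33489 ≡ 55
130^8 ≡ 55^2 = 3025 ≡ 48
130^16 ≡ 48^2 = 2304 ≡ 14
130^32 ≡ 14^2 = 196
130^64 ≡ 196^2 = 38416 ≡ 173
126 = 64 + 32 + 16 + 8 + 4 + 2, so 130^126 ≡ 173·196·14·48·55·183 ≡ 121 (mod 229)
126^2 = 15876 ≡ 75
126^4 ≡ 75^2 = 5625 ≡ 129
126^8 ≡ 129^2 = 16641 ≡ 153
126^16 ≡ 153^2 = 23409 ≡ 51
126^32 ≡ 51^2 = 2601 ≡ 82
41 = 32 + 8 + 1, so 126^41 ≡ 82·153·126 ≡ 9 (mod 229)
y^r · r^s ≡ 121·9 = 1089 ≡ 173 (mod 229)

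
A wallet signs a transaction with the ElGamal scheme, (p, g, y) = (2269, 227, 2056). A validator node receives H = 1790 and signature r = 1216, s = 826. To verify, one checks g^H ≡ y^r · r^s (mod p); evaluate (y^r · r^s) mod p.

2056^2 = 4227136 ≡ 2258
2056^4 ≡ 2258^2 = 5098564 ≡ 121
2056^8 ≡ 121^2 = 14641 ≡ 1027
2056^16 ≡ 1027^2 = 1054729 ≡ 1913
2056^32 ≡ 1913^2 = 3659569 ≡ 1941
2056^64 ≡ 1941^2 = 3767481 ≡ 941
2056^128 ≡ 941^2 = 885481 ≡ 571
2056^256 ≡ 571^2 = 326041 ≡ 1574
2056^512 ≡ 1574^2 = 2477476 ≡ 1997
2056^1024 ≡ 1997^2 = 3988009 ≡ 1376
1216 = 1024 + 128 + 64, so 2056^1216 ≡ 1376·571·941 ≡ 2169 (mod 2269)
1216^2 = 1478656 ≡ 1537
1216^4 ≡ 1537^2 = 2362369 ≡ 340
1216^8 ≡ 340^2 = 115600 ≡ 2150
1216^16 ≡ 2150^2 = 4622500 ≡ 547
1216^32 ≡ 547^2 = 299209 ≡ 1970
1216^64 ≡ 1970^2 = 3880900 ≡ 910
1216^128 ≡ 910^2 = 828100 ≡ 2184
1216^256 ≡ 2184^2 = 4769856 ≡ 418
1216^512 ≡ 418^2 = 174724 ≡ 11
826 = 512 + 256 + 32 + 16 + 8 + 2, so 1216^826 ≡ 11·418·1970·547·2150·1537 ≡ 1515 (mod 2269)
y^r · r^s ≡ 2169·1515 = 3286035 ≡ 523 (mod 2269)

523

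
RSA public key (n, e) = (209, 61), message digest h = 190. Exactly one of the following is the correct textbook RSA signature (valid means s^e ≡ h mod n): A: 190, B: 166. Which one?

Candidate A: 190^2 = 36100 ≡ 152; 190^4 ≡ 152^2 = 23104 ≡ 114; 190^8 ≡ 114^2 = 12996 ≡ 38; 190^16 ≡ 38^2 = 1444 ≡ 190; 190^32 ≡ 190^2 = 36100 ≡ 152; 61 = 32 + 16 + 8 + 4 + 1, so 190^61 ≡ 152·190·38·114·190 ≡ 190 (mod 209)
  → matches h = 190
Candidate B: 166^2 = 27556 ≡ 177; 166^4 ≡ 177^2 = 31329 ≡ 188; 166^8 ≡ 188^2 = 35344 ≡ 23; 166^16 ≡ 23^2 = 529 ≡ 111; 166^32 ≡ 111^2 = 12321 ≡ 199; 61 = 32 + 16 + 8 + 4 + 1, so 166^61 ≡ 199·111·23·188·166 ≡ 155 (mod 209)

A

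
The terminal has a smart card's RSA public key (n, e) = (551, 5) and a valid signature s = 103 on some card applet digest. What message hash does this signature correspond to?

487

Squares mod 551: s^1≡103, s^2≡140, s^4≡315
5 = 4 + 1, so s^5 ≡ 315·103 ≡ 487 (mod 551)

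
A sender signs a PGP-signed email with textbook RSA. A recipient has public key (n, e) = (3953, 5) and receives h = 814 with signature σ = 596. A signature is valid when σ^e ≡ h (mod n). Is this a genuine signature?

genuine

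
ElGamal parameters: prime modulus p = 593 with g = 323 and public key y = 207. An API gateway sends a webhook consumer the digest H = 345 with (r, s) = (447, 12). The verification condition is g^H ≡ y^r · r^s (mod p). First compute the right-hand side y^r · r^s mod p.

544

Squares mod 593: 207^1≡207, 207^2≡153, 207^4≡282, 207^8≡62, 207^16≡286, 207^32≡555, 207^64≡258, 207^128≡148, 207^256≡556
447 = 256 + 128 + 32 + 16 + 8 + 4 + 2 + 1, so 207^447 ≡ 556·148·555·286·62·282·153·207 ≡ 351 (mod 593)
Squares mod 593: 447^1≡447, 447^2≡561, 447^4≡431, 447^8≡152
12 = 8 + 4, so 447^12 ≡ 152·431 ≡ 282 (mod 593)
y^r · r^s ≡ 351·282 = 98982 ≡ 544 (mod 593)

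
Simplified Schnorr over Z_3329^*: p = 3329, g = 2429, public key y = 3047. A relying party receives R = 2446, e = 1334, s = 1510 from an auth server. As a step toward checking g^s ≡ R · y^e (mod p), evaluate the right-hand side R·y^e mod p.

Squares mod 3329: 3047^1≡3047, 3047^2≡2957, 3047^4≡1895, 3047^8≡2363, 3047^16≡1036, 3047^32≡1358, 3047^64≡3227, 3047^128≡417, 3047^256≡781, 3047^512≡754, 3047^1024≡2586
1334 = 1024 + 256 + 32 + 16 + 4 + 2, so 3047^1334 ≡ 2586·781·1358·1036·1895·2957 ≡ 633 (mod 3329)
R · y^e ≡ 2446·633 = 1548318 ≡ 333 (mod 3329)

333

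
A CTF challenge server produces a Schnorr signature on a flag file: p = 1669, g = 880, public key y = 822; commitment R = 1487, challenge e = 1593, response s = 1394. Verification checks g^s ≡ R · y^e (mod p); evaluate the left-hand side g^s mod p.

322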